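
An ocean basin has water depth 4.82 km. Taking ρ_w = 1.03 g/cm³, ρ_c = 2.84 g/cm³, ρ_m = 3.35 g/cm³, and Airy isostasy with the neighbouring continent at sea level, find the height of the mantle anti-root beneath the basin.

17.1 km

Balancing pressure at the compensation depth: replacing crust with seawater at the top is compensated by replacing crust with mantle at the base: d (ρ_c − ρ_w) = a (ρ_m − ρ_c).
a = d (ρ_c − ρ_w)/(ρ_m − ρ_c) = 4.82 km × 1.81/0.51 = 17.1 km.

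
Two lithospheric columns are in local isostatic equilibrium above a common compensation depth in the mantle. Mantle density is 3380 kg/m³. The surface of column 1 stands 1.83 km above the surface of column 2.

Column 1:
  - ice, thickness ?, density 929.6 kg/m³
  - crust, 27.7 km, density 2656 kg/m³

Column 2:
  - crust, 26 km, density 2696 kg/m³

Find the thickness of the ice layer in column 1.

1.6 km

Take the compensation level at the base of the deeper column (depth z_c below the surface of column 1) and equate Σ ρ_i t_i down to z_c; mantle fills any gap and the z_c terms cancel.
Column 1: x×929.6 + 27.7×2656 + (z_c − 27.7 − x)×3380
Column 2: 1.83×0 + 26×2696 + (z_c − 1.83 − 26)×3380
The z_c×3380 term appears on both sides and cancels. Collect the known terms of each column as K = Σ(ρt)_known − 3380 × (depth of known layers): K_1 = 73571.2 − 3380×27.7 = −20054.8; K_2 = 70096 − 3380×(1.83 + 26) = −23969.4.
Balance: K_1 − x×(3380 − 929.6) = K_2, so x = (K_1 − K_2)/(3380 − 929.6) = 3914.6/2450.4 = 1.6 km.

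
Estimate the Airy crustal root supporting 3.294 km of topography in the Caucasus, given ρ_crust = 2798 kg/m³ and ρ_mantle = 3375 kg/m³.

16 km

Equating mass per unit area of the two columns: the weight of the topography is balanced by the buoyancy of the root, ρ_c h = (ρ_m − ρ_c) r.
r = h · ρ_c / (ρ_m − ρ_c) = 3.294 km × 2798 / (3375 − 2798) = 16 km.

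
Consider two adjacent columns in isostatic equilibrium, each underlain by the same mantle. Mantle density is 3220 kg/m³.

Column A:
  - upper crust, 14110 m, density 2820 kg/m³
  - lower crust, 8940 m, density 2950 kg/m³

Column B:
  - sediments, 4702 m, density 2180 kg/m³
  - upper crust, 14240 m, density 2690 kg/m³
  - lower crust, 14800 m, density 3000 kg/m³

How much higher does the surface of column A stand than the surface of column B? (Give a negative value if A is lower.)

For any compensation level in the mantle, the mantle terms cancel and isostasy reduces to e = (Σt_A − Σt_B) − (Σ(ρt)_A − Σ(ρt)_B) / ρ_m.
Σt_A = 23050 m; Σt_B = 33742 m; Σ(ρt)_A = 66163200; Σ(ρt)_B = 92955960 (in m·kg/m³).
e = (23050 − 33742) − (66163200 − 92955960) / 3220 = −2370 m.

−2370 m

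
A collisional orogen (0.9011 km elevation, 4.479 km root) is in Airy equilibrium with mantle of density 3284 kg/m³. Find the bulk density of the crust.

2730 kg/m³

ρ_c h = (ρ_m − ρ_c) r → ρ_c (h + r) = ρ_m r → ρ_c = ρ_m r / (h + r).
ρ_c = 3284 × 4.479 km / (0.9011 km + 4.479 km) = 2730 kg/m³.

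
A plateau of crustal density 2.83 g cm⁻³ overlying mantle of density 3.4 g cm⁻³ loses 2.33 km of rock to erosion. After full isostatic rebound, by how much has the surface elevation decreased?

0.391 km

Rebound u = e ρ_c/ρ_m = 2.33 km × 2.83/3.4 = 1.939 km.
Net surface drop = e − u = 2.33 km − 1.939 km = e (ρ_m − ρ_c)/ρ_m = 0.391 km.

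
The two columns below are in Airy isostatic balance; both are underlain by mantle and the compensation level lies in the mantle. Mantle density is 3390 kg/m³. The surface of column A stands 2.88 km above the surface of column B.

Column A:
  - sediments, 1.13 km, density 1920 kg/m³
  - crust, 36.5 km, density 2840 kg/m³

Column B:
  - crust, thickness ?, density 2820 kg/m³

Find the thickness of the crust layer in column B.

21 km

Take the compensation level at the base of the deeper column (depth z_c below the surface of column A) and equate Σ ρ_i t_i down to z_c; mantle fills any gap and the z_c terms cancel.
Column A: 1.13×1920 + 36.5×2840 + (z_c − 37.63)×3390
Column B: 2.88×0 + x×2820 + (z_c − 2.88 − 0 − x)×3390
The z_c×3390 term appears on both sides and cancels. Collect the known terms of each column as K = Σ(ρt)_known − 3390 × (depth of known layers): K_A = 105829.6 − 3390×37.63 = −21736.1; K_B = 0 − 3390×(2.88 + 0) = −9763.2.
Balance: K_A = K_B − x×(3390 − 2820), so x = (K_B − K_A)/(3390 − 2820) = 11972.9/570 = 21 km.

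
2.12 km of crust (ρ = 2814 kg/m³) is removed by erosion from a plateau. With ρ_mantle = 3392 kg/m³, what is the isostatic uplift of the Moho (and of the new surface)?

1.76 km

Unloading: uplift u = e ρ_c/ρ_m = 2.12 km × 2814/3392 = 1.76 km.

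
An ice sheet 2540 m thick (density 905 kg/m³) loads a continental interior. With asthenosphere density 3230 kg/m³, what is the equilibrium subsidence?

712 m

Balancing pressure at the compensation depth: the ice load ρ_ice t is balanced by mantle displaced below, ρ_m s.
s = t ρ_ice / ρ_m = 2540 m × 905/3230 = 712 m.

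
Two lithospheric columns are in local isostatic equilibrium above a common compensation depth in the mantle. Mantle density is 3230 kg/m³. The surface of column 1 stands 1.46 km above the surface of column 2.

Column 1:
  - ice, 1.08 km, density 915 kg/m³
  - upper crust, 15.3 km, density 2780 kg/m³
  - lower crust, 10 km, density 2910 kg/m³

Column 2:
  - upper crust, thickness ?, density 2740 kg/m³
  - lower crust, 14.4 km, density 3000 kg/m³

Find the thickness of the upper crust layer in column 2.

Take the compensation level at the base of the deeper column (depth z_c below the surface of column 1) and equate Σ ρ_i t_i down to z_c; mantle fills any gap and the z_c terms cancel.
Column 1: 1.08×915 + 15.3×2780 + 10×2910 + (z_c − 26.38)×3230
Column 2: 1.46×0 + x×2740 + 14.4×3000 + (z_c − 1.46 − 14.4 − x)×3230
The z_c×3230 term appears on both sides and cancels. Collect the known terms of each column as K = Σ(ρt)_known − 3230 × (depth of known layers): K_1 = 72622.2 − 3230×26.38 = −12585.2; K_2 = 43200 − 3230×(1.46 + 14.4) = −8027.8.
Balance: K_1 = K_2 − x×(3230 − 2740), so x = (K_2 − K_1)/(3230 − 2740) = 4557.4/490 = 9.3 km.

9.3 km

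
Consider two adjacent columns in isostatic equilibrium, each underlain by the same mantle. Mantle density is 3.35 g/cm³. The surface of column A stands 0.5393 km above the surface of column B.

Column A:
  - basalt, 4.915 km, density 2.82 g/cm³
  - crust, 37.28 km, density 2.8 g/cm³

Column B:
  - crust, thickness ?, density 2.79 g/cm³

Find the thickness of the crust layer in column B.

Take the compensation level at the base of the deeper column (depth z_c below the surface of column A) and equate Σ ρ_i t_i down to z_c; mantle fills any gap and the z_c terms cancel.
Column A: 4.915×2.82 + 37.28×2.8 + (z_c − 42.195)×3.35
Column B: 0.5393×0 + x×2.79 + (z_c − 0.5393 − 0 − x)×3.35
The z_c×3.35 term appears on both sides and cancels. Collect the known terms of each column as K = Σ(ρt)_known − 3.35 × (depth of known layers): K_A = 118.2443 − 3.35×42.195 = −23.10895; K_B = 0 − 3.35×(0.5393 + 0) = −1.806655.
Balance: K_A = K_B − x×(3.35 − 2.79), so x = (K_B − K_A)/(3.35 − 2.79) = 21.3023/0.56 = 38 km.

38 km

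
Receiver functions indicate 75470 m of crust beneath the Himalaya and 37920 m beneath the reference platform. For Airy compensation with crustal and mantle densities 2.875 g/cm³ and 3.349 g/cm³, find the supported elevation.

Excess crust Δ = 75470 m − 37920 m = 37550 m, split between elevation h and root r with h + r = Δ.
Airy balance ρ_c h = (ρ_m − ρ_c) r gives r = h ρ_c/(ρ_m − ρ_c), so h (1 + ρ_c/(ρ_m − ρ_c)) = Δ, i.e. h = Δ (ρ_m − ρ_c)/ρ_m.
h = 37550 m × 0.474/3.349 = 5310 m.

5310 m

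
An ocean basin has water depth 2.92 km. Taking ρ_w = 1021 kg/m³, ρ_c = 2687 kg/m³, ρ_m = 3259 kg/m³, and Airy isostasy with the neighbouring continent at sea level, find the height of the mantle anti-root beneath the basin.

For local isostatic compensation: replacing crust with seawater at the top is compensated by replacing crust with mantle at the base: d (ρ_c − ρ_w) = a (ρ_m − ρ_c).
a = d (ρ_c − ρ_w)/(ρ_m − ρ_c) = 2.92 km × 1666/572 = 8.5 km.

8.5 km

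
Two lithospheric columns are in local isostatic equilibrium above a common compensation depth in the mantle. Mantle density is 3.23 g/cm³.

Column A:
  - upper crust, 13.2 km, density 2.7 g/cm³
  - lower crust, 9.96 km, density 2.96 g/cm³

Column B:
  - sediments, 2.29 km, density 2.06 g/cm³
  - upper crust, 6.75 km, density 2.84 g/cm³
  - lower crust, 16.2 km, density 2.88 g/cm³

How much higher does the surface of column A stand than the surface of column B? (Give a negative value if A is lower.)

For any compensation level in the mantle, the mantle terms cancel and isostasy reduces to e = (Σt_A − Σt_B) − (Σ(ρt)_A − Σ(ρt)_B) / ρ_m.
Σt_A = 23.16 km; Σt_B = 25.24 km; Σ(ρt)_A = 65.1216; Σ(ρt)_B = 70.5434 (in km·g/cm³).
e = (23.16 − 25.24) − (65.1216 − 70.5434) / 3.23 = −0.401 km.

−0.401 km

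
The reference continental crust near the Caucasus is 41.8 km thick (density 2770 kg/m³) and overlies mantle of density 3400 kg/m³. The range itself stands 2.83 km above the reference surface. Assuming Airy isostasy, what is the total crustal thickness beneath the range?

57.1 km

Root depth r = h ρ_c / (ρ_m − ρ_c) = 2.83 km × 2770 / 630 = 12.44 km.
Total thickness = T + h + r = 41.8 km + 2.83 km + 12.44 km = 57.1 km.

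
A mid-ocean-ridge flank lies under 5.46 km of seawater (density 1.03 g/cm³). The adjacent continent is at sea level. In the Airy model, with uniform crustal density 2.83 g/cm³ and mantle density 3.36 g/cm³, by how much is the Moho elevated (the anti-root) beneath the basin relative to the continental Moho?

Isostatic balance requires: replacing crust with seawater at the top is compensated by replacing crust with mantle at the base: d (ρ_c − ρ_w) = a (ρ_m − ρ_c).
a = d (ρ_c − ρ_w)/(ρ_m − ρ_c) = 5.46 km × 1.8/0.53 = 18.5 km.

18.5 km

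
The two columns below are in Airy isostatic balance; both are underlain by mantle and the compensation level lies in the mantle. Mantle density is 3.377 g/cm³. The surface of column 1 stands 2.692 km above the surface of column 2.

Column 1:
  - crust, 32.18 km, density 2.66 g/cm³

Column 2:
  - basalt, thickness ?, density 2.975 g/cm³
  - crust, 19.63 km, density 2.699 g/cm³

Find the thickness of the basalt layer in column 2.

1.67 km

Take the compensation level at the base of the deeper column (depth z_c below the surface of column 1) and equate Σ ρ_i t_i down to z_c; mantle fills any gap and the z_c terms cancel.
Column 1: 32.18×2.66 + (z_c − 32.18)×3.377
Column 2: 2.692×0 + x×2.975 + 19.63×2.699 + (z_c − 2.692 − 19.63 − x)×3.377
The z_c×3.377 term appears on both sides and cancels. Collect the known terms of each column as K = Σ(ρt)_known − 3.377 × (depth of known layers): K_1 = 85.5988 − 3.377×32.18 = −23.07306; K_2 = 52.98137 − 3.377×(2.692 + 19.63) = −22.400024.
Balance: K_1 = K_2 − x×(3.377 − 2.975), so x = (K_2 − K_1)/(3.377 − 2.975) = 0.673036/0.402 = 1.67 km.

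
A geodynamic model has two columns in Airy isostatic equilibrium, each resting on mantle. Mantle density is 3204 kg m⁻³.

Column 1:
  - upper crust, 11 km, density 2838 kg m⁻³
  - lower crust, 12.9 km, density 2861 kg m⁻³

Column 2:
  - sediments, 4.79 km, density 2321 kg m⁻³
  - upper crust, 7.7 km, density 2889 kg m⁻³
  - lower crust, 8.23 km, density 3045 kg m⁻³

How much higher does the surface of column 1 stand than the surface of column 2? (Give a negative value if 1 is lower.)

For any compensation level in the mantle, the mantle terms cancel and isostasy reduces to e = (Σt_1 − Σt_2) − (Σ(ρt)_1 − Σ(ρt)_2) / ρ_m.
Σt_1 = 23.9 km; Σt_2 = 20.72 km; Σ(ρt)_1 = 68124.9; Σ(ρt)_2 = 58423.24 (in km·kg m⁻³).
e = (23.9 − 20.72) − (68124.9 − 58423.24) / 3204 = 0.152 km.

0.152 km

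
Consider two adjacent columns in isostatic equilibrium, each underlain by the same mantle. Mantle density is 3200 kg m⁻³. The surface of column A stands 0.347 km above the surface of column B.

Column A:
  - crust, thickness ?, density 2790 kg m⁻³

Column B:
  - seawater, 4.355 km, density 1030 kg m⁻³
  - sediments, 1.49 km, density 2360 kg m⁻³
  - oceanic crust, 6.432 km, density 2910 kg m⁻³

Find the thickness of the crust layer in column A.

33.4 km

Take the compensation level at the base of the deeper column (depth z_c below the surface of column A) and equate Σ ρ_i t_i down to z_c; mantle fills any gap and the z_c terms cancel.
Column A: x×2790 + (z_c − 0 − x)×3200
Column B: 0.347×0 + 4.355×1030 + 1.49×2360 + 6.432×2910 + (z_c − 0.347 − 12.277)×3200
The z_c×3200 term appears on both sides and cancels. Collect the known terms of each column as K = Σ(ρt)_known − 3200 × (depth of known layers): K_A = 0 − 3200×0 = 0; K_B = 26719.17 − 3200×(0.347 + 12.277) = −13677.63.
Balance: K_A − x×(3200 − 2790) = K_B, so x = (K_A − K_B)/(3200 − 2790) = 13677.6/410 = 33.4 km.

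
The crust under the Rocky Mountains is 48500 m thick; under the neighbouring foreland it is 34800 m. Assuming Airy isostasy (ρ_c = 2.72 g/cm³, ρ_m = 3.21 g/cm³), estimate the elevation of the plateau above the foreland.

Excess crust Δ = 48500 m − 34800 m = 13700 m, split between elevation h and root r with h + r = Δ.
Airy balance ρ_c h = (ρ_m − ρ_c) r gives r = h ρ_c/(ρ_m − ρ_c), so h (1 + ρ_c/(ρ_m − ρ_c)) = Δ, i.e. h = Δ (ρ_m − ρ_c)/ρ_m.
h = 13700 m × 0.49/3.21 = 2090 m.

2090 m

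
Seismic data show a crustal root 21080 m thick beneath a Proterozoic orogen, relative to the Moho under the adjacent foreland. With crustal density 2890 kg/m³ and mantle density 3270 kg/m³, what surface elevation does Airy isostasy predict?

2770 m

Balancing pressure at the compensation depth: ρ_c h = (ρ_m − ρ_c) r.
h = r (ρ_m − ρ_c) / ρ_c = 21080 m × (3270 − 2890) / 2890 = 2770 m.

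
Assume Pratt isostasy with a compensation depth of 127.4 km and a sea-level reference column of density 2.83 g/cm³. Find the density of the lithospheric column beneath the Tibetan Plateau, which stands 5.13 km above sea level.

2.72 g/cm³

Pratt balance: ρ_ref D = ρ (D + h).
ρ = ρ_ref D/(D + h) = 2.83 × 127.4 km/(127.4 km + 5.13 km) = 2.72 g/cm³.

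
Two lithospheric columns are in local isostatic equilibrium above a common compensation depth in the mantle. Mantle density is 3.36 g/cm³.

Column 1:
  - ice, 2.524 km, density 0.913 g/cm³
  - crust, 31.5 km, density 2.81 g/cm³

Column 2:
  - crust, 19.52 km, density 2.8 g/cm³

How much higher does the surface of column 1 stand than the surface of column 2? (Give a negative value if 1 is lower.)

For any compensation level in the mantle, the mantle terms cancel and isostasy reduces to e = (Σt_1 − Σt_2) − (Σ(ρt)_1 − Σ(ρt)_2) / ρ_m.
Σt_1 = 34.024 km; Σt_2 = 19.52 km; Σ(ρt)_1 = 90.819412; Σ(ρt)_2 = 54.656 (in km·g/cm³).
e = (34.024 − 19.52) − (90.819412 − 54.656) / 3.36 = 3.74 km.

3.74 km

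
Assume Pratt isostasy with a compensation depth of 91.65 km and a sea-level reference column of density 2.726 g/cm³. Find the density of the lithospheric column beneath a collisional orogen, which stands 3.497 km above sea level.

2.63 g/cm³

Pratt balance: ρ_ref D = ρ (D + h).
ρ = ρ_ref D/(D + h) = 2.726 × 91.65 km/(91.65 km + 3.497 km) = 2.63 g/cm³.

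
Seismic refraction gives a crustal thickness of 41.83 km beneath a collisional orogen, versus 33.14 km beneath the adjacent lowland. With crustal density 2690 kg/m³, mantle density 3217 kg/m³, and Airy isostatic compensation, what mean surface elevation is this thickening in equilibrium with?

Excess crust Δ = 41.83 km − 33.14 km = 8.69 km, split between elevation h and root r with h + r = Δ.
Airy balance ρ_c h = (ρ_m − ρ_c) r gives r = h ρ_c/(ρ_m − ρ_c), so h (1 + ρ_c/(ρ_m − ρ_c)) = Δ, i.e. h = Δ (ρ_m − ρ_c)/ρ_m.
h = 8.69 km × 527/3217 = 1.42 km.

1.42 km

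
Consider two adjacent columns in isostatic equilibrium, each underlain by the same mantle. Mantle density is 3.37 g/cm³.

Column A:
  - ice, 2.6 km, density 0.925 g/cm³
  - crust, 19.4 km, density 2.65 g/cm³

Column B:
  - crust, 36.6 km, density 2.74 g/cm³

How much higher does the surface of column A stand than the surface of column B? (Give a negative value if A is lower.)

For any compensation level in the mantle, the mantle terms cancel and isostasy reduces to e = (Σt_A − Σt_B) − (Σ(ρt)_A − Σ(ρt)_B) / ρ_m.
Σt_A = 22 km; Σt_B = 36.6 km; Σ(ρt)_A = 53.815; Σ(ρt)_B = 100.284 (in km·g/cm³).
e = (22 − 36.6) − (53.815 − 100.284) / 3.37 = −0.811 km.

−0.811 km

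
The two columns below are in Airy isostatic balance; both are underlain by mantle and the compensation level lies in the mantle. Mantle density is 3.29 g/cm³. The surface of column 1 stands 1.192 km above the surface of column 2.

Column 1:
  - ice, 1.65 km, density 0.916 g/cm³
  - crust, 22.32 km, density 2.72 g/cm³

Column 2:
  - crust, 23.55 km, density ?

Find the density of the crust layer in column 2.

2.75 g/cm³

Take the compensation level at the base of the deeper column (depth z_c below the surface of column 1) and equate Σ ρ_i t_i down to z_c; mantle fills any gap and the z_c terms cancel.
Column 1: 1.65×0.916 + 22.32×2.72 + (z_c − 23.97)×3.29
Column 2: 1.192×0 + 23.55×ρ + (z_c − 1.192 − 23.55)×3.29
The z_c×3.29 term appears on both sides and cancels. Collect the known terms of each column as K = Σ(ρt)_known − 3.29 × (depth of known layers): K_1 = 62.2218 − 3.29×23.97 = −16.6395; K_2 = 0 − 3.29×(1.192 + 23.55) = −81.40118.
Balance: K_1 = K_2 + 23.55×ρ, so ρ = (K_1 − K_2)/23.55 = 64.7617/23.55 = 2.75 g/cm³.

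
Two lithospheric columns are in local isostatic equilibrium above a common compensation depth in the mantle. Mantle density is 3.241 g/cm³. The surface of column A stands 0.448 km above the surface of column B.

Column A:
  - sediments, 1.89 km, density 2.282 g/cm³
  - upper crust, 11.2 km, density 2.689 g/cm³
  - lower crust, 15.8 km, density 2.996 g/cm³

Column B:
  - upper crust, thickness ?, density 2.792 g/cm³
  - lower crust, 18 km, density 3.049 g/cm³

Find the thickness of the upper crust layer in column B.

Take the compensation level at the base of the deeper column (depth z_c below the surface of column A) and equate Σ ρ_i t_i down to z_c; mantle fills any gap and the z_c terms cancel.
Column A: 1.89×2.282 + 11.2×2.689 + 15.8×2.996 + (z_c − 28.89)×3.241
Column B: 0.448×0 + x×2.792 + 18×3.049 + (z_c − 0.448 − 18 − x)×3.241
The z_c×3.241 term appears on both sides and cancels. Collect the known terms of each column as K = Σ(ρt)_known − 3.241 × (depth of known layers): K_A = 81.76658 − 3.241×28.89 = −11.86591; K_B = 54.882 − 3.241×(0.448 + 18) = −4.907968.
Balance: K_A = K_B − x×(3.241 − 2.792), so x = (K_B − K_A)/(3.241 − 2.792) = 6.95794/0.449 = 15.5 km.

15.5 km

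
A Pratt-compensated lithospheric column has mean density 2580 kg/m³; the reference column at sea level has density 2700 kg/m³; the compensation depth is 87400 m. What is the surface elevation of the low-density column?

ρ_ref D = ρ (D + h) → h = D (ρ_ref − ρ)/ρ.
h = 87400 m × (2700 − 2580)/2580 = 4070 m.

4070 m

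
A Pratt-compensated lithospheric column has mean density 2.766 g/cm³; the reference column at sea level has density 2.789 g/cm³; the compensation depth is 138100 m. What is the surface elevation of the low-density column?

ρ_ref D = ρ (D + h) → h = D (ρ_ref − ρ)/ρ.
h = 138100 m × (2.789 − 2.766)/2.766 = 1150 m.

1150 m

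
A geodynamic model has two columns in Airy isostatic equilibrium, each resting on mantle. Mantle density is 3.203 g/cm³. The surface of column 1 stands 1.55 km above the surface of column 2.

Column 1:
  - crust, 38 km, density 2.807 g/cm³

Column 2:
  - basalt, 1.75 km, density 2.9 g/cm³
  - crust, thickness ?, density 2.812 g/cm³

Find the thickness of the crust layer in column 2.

Take the compensation level at the base of the deeper column (depth z_c below the surface of column 1) and equate Σ ρ_i t_i down to z_c; mantle fills any gap and the z_c terms cancel.
Column 1: 38×2.807 + (z_c − 38)×3.203
Column 2: 1.55×0 + 1.75×2.9 + x×2.812 + (z_c − 1.55 − 1.75 − x)×3.203
The z_c×3.203 term appears on both sides and cancels. Collect the known terms of each column as K = Σ(ρt)_known − 3.203 × (depth of known layers): K_1 = 106.666 − 3.203×38 = −15.048; K_2 = 5.075 − 3.203×(1.55 + 1.75) = −5.4949.
Balance: K_1 = K_2 − x×(3.203 − 2.812), so x = (K_2 − K_1)/(3.203 − 2.812) = 9.5531/0.391 = 24.4 km.

24.4 km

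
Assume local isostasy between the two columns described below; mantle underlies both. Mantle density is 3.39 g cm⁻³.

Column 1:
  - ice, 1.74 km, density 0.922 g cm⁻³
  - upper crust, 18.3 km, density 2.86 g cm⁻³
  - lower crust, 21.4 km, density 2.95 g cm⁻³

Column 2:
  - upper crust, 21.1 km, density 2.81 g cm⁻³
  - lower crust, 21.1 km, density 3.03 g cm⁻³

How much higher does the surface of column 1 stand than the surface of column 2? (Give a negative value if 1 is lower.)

For any compensation level in the mantle, the mantle terms cancel and isostasy reduces to e = (Σt_1 − Σt_2) − (Σ(ρt)_1 − Σ(ρt)_2) / ρ_m.
Σt_1 = 41.44 km; Σt_2 = 42.2 km; Σ(ρt)_1 = 117.07228; Σ(ρt)_2 = 123.224 (in km·g cm⁻³).
e = (41.44 − 42.2) − (117.07228 − 123.224) / 3.39 = 1.05 km.

1.05 km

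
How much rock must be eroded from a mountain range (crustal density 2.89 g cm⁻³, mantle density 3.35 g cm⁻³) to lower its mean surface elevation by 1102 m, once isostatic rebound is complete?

8030 m

Net drop Δ = e − u = e − e ρ_c/ρ_m = e (ρ_m − ρ_c)/ρ_m.
e = Δ ρ_m/(ρ_m − ρ_c) = 1102 m × 3.35/0.46 = 8030 m.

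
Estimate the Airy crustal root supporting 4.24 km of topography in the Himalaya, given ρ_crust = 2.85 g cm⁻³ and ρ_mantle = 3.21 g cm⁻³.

33.6 km

Equating mass per unit area of the two columns: the weight of the topography is balanced by the buoyancy of the root, ρ_c h = (ρ_m − ρ_c) r.
r = h · ρ_c / (ρ_m − ρ_c) = 4.24 km × 2.85 / (3.21 − 2.85) = 33.6 km.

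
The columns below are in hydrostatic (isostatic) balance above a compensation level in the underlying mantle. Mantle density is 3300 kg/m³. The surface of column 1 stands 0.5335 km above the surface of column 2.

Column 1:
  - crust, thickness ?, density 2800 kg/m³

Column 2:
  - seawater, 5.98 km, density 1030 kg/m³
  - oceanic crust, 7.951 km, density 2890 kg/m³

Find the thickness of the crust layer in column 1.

37.2 km

Take the compensation level at the base of the deeper column (depth z_c below the surface of column 1) and equate Σ ρ_i t_i down to z_c; mantle fills any gap and the z_c terms cancel.
Column 1: x×2800 + (z_c − 0 − x)×3300
Column 2: 0.5335×0 + 5.98×1030 + 7.951×2890 + (z_c − 0.5335 − 13.931)×3300
The z_c×3300 term appears on both sides and cancels. Collect the known terms of each column as K = Σ(ρt)_known − 3300 × (depth of known layers): K_1 = 0 − 3300×0 = 0; K_2 = 29137.79 − 3300×(0.5335 + 13.931) = −18595.06.
Balance: K_1 − x×(3300 − 2800) = K_2, so x = (K_1 − K_2)/(3300 − 2800) = 18595.1/500 = 37.2 km.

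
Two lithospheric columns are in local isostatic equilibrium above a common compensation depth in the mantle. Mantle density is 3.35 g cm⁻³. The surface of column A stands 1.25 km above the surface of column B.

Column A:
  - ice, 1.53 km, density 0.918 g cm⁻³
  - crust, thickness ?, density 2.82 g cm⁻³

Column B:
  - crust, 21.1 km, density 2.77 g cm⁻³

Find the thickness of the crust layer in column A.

Take the compensation level at the base of the deeper column (depth z_c below the surface of column A) and equate Σ ρ_i t_i down to z_c; mantle fills any gap and the z_c terms cancel.
Column A: 1.53×0.918 + x×2.82 + (z_c − 1.53 − x)×3.35
Column B: 1.25×0 + 21.1×2.77 + (z_c − 1.25 − 21.1)×3.35
The z_c×3.35 term appears on both sides and cancels. Collect the known terms of each column as K = Σ(ρt)_known − 3.35 × (depth of known layers): K_A = 1.40454 − 3.35×1.53 = −3.72096; K_B = 58.447 − 3.35×(1.25 + 21.1) = −16.4255.
Balance: K_A − x×(3.35 − 2.82) = K_B, so x = (K_A − K_B)/(3.35 − 2.82) = 12.7045/0.53 = 24 km.

24 km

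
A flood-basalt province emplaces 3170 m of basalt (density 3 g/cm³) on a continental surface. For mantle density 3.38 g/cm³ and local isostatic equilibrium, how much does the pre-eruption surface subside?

Subaerial loading: s = t ρ_load / ρ_m.
s = 3170 m × 3/3.38 = 2810 m.

2810 m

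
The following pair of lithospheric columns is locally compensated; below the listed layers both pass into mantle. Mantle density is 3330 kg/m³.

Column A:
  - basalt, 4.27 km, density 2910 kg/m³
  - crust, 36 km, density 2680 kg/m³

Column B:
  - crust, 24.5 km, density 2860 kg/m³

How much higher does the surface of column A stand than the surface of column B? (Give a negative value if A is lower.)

For any compensation level in the mantle, the mantle terms cancel and isostasy reduces to e = (Σt_A − Σt_B) − (Σ(ρt)_A − Σ(ρt)_B) / ρ_m.
Σt_A = 40.27 km; Σt_B = 24.5 km; Σ(ρt)_A = 108905.7; Σ(ρt)_B = 70070 (in km·kg/m³).
e = (40.27 − 24.5) − (108905.7 − 70070) / 3330 = 4.11 km.

4.11 km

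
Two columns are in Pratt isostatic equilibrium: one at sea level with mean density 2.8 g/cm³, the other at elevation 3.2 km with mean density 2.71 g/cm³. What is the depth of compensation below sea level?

ρ_ref D = ρ (D + h) → D (ρ_ref − ρ) = ρ h.
D = ρ h/(ρ_ref − ρ) = 2.71 × 3.2 km/(2.8 − 2.71) = 96.4 km.

96.4 km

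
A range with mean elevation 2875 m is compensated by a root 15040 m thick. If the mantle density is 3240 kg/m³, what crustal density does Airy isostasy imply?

ρ_c h = (ρ_m − ρ_c) r → ρ_c (h + r) = ρ_m r → ρ_c = ρ_m r / (h + r).
ρ_c = 3240 × 15040 m / (2875 m + 15040 m) = 2720 kg/m³.

2720 kg/m³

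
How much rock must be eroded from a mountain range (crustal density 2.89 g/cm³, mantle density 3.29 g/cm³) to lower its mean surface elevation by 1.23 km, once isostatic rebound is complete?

10.1 km

Net drop Δ = e − u = e − e ρ_c/ρ_m = e (ρ_m − ρ_c)/ρ_m.
e = Δ ρ_m/(ρ_m − ρ_c) = 1.23 km × 3.29/0.4 = 10.1 km.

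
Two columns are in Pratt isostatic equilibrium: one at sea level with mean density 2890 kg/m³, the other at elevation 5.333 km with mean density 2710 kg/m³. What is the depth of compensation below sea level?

ρ_ref D = ρ (D + h) → D (ρ_ref − ρ) = ρ h.
D = ρ h/(ρ_ref − ρ) = 2710 × 5.333 km/(2890 − 2710) = 80.3 km.

80.3 km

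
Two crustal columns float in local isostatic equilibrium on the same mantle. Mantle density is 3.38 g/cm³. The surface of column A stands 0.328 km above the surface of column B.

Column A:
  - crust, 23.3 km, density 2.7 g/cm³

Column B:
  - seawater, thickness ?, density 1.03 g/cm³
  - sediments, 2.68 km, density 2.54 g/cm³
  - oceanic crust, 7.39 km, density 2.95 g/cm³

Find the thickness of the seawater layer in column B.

3.96 km

Take the compensation level at the base of the deeper column (depth z_c below the surface of column A) and equate Σ ρ_i t_i down to z_c; mantle fills any gap and the z_c terms cancel.
Column A: 23.3×2.7 + (z_c − 23.3)×3.38
Column B: 0.328×0 + x×1.03 + 2.68×2.54 + 7.39×2.95 + (z_c − 0.328 − 10.07 − x)×3.38
The z_c×3.38 term appears on both sides and cancels. Collect the known terms of each column as K = Σ(ρt)_known − 3.38 × (depth of known layers): K_A = 62.91 − 3.38×23.3 = −15.844; K_B = 28.6077 − 3.38×(0.328 + 10.07) = −6.53754.
Balance: K_A = K_B − x×(3.38 − 1.03), so x = (K_B − K_A)/(3.38 − 1.03) = 9.30646/2.35 = 3.96 km.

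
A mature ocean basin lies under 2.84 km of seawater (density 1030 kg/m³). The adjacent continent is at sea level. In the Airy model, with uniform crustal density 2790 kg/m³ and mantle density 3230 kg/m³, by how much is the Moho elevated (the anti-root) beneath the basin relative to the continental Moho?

For local isostatic compensation: replacing crust with seawater at the top is compensated by replacing crust with mantle at the base: d (ρ_c − ρ_w) = a (ρ_m − ρ_c).
a = d (ρ_c − ρ_w)/(ρ_m − ρ_c) = 2.84 km × 1760/440 = 11.4 km.

11.4 km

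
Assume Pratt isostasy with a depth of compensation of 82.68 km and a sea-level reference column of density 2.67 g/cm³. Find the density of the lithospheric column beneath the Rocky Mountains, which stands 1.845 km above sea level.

Pratt balance: ρ_ref D = ρ (D + h).
ρ = ρ_ref D/(D + h) = 2.67 × 82.68 km/(82.68 km + 1.845 km) = 2.61 g/cm³.

2.61 g/cm³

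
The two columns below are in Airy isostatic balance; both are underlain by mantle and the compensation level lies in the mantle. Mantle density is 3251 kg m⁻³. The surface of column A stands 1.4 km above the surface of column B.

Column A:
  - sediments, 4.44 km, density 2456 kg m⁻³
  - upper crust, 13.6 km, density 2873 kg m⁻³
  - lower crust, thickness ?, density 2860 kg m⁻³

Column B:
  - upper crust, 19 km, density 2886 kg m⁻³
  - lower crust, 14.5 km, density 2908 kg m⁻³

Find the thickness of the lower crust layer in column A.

Take the compensation level at the base of the deeper column (depth z_c below the surface of column A) and equate Σ ρ_i t_i down to z_c; mantle fills any gap and the z_c terms cancel.
Column A: 4.44×2456 + 13.6×2873 + x×2860 + (z_c − 18.04 − x)×3251
Column B: 1.4×0 + 19×2886 + 14.5×2908 + (z_c − 1.4 − 33.5)×3251
The z_c×3251 term appears on both sides and cancels. Collect the known terms of each column as K = Σ(ρt)_known − 3251 × (depth of known layers): K_A = 49977.44 − 3251×18.04 = −8670.6; K_B = 97000 − 3251×(1.4 + 33.5) = −16459.9.
Balance: K_A − x×(3251 − 2860) = K_B, so x = (K_A − K_B)/(3251 − 2860) = 7789.3/391 = 19.9 km.

19.9 km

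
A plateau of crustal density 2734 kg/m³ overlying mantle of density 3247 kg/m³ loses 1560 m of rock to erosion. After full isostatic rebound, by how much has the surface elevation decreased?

Rebound u = e ρ_c/ρ_m = 1560 m × 2734/3247 = 1314 m.
Net surface drop = e − u = 1560 m − 1314 m = e (ρ_m − ρ_c)/ρ_m = 246 m.

246 m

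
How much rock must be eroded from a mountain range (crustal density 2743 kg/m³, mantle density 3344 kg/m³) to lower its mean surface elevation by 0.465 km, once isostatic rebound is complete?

Net drop Δ = e − u = e − e ρ_c/ρ_m = e (ρ_m − ρ_c)/ρ_m.
e = Δ ρ_m/(ρ_m − ρ_c) = 0.465 km × 3344/601 = 2.59 km.

2.59 km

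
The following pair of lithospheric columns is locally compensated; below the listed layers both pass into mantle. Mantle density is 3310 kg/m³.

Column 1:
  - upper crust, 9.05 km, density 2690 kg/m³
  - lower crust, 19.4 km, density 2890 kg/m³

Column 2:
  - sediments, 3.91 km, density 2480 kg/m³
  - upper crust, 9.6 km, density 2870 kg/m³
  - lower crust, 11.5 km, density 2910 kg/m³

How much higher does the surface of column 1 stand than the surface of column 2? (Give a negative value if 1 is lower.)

For any compensation level in the mantle, the mantle terms cancel and isostasy reduces to e = (Σt_1 − Σt_2) − (Σ(ρt)_1 − Σ(ρt)_2) / ρ_m.
Σt_1 = 28.45 km; Σt_2 = 25.01 km; Σ(ρt)_1 = 80410.5; Σ(ρt)_2 = 70713.8 (in km·kg/m³).
e = (28.45 − 25.01) − (80410.5 − 70713.8) / 3310 = 0.51 km.

0.51 km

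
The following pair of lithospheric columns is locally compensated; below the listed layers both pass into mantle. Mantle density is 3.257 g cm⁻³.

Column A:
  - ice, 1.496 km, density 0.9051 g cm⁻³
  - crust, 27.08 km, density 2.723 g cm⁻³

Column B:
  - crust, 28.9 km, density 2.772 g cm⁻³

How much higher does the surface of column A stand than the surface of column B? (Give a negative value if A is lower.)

For any compensation level in the mantle, the mantle terms cancel and isostasy reduces to e = (Σt_A − Σt_B) − (Σ(ρt)_A − Σ(ρt)_B) / ρ_m.
Σt_A = 28.576 km; Σt_B = 28.9 km; Σ(ρt)_A = 75.0928696; Σ(ρt)_B = 80.1108 (in km·g cm⁻³).
e = (28.576 − 28.9) − (75.0928696 − 80.1108) / 3.257 = 1.22 km.

1.22 km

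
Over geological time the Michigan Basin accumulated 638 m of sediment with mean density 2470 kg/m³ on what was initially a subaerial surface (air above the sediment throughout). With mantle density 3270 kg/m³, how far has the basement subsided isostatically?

Subaerial load: s = t ρ_sed / ρ_m = 638 m × 2470/3270 = 482 m.

482 m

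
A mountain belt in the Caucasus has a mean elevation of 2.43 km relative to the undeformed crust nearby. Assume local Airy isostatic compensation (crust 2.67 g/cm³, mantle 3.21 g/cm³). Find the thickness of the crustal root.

In Airy isostatic equilibrium: the weight of the topography is balanced by the buoyancy of the root, ρ_c h = (ρ_m − ρ_c) r.
r = h · ρ_c / (ρ_m − ρ_c) = 2.43 km × 2.67 / (3.21 − 2.67) = 12 km.

12 km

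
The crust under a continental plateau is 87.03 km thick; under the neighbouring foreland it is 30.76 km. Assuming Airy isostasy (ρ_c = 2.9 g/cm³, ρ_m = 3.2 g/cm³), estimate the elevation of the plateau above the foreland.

Excess crust Δ = 87.03 km − 30.76 km = 56.27 km, split between elevation h and root r with h + r = Δ.
Airy balance ρ_c h = (ρ_m − ρ_c) r gives r = h ρ_c/(ρ_m − ρ_c), so h (1 + ρ_c/(ρ_m − ρ_c)) = Δ, i.e. h = Δ (ρ_m − ρ_c)/ρ_m.
h = 56.27 km × 0.3/3.2 = 5.28 km.

5.28 km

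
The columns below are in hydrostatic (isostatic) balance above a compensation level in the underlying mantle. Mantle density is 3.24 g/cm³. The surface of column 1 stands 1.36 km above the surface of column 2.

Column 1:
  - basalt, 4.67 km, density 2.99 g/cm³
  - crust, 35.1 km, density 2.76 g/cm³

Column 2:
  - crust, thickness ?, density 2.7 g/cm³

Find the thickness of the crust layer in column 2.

Take the compensation level at the base of the deeper column (depth z_c below the surface of column 1) and equate Σ ρ_i t_i down to z_c; mantle fills any gap and the z_c terms cancel.
Column 1: 4.67×2.99 + 35.1×2.76 + (z_c − 39.77)×3.24
Column 2: 1.36×0 + x×2.7 + (z_c − 1.36 − 0 − x)×3.24
The z_c×3.24 term appears on both sides and cancels. Collect the known terms of each column as K = Σ(ρt)_known − 3.24 × (depth of known layers): K_1 = 110.8393 − 3.24×39.77 = −18.0155; K_2 = 0 − 3.24×(1.36 + 0) = −4.4064.
Balance: K_1 = K_2 − x×(3.24 − 2.7), so x = (K_2 − K_1)/(3.24 − 2.7) = 13.6091/0.54 = 25.2 km.

25.2 km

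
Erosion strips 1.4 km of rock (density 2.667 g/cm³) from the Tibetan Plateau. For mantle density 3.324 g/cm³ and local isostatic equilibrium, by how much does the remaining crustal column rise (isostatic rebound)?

Unloading: uplift u = e ρ_c/ρ_m = 1.4 km × 2.667/3.324 = 1.12 km.

1.12 km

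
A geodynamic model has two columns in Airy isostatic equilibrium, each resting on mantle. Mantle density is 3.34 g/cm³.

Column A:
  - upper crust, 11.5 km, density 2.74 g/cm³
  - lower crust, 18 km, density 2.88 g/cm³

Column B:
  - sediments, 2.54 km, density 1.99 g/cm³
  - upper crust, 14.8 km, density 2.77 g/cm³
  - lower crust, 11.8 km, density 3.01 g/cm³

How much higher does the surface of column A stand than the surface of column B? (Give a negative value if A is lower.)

−0.173 km

For any compensation level in the mantle, the mantle terms cancel and isostasy reduces to e = (Σt_A − Σt_B) − (Σ(ρt)_A − Σ(ρt)_B) / ρ_m.
Σt_A = 29.5 km; Σt_B = 29.14 km; Σ(ρt)_A = 83.35; Σ(ρt)_B = 81.5686 (in km·g/cm³).
e = (29.5 − 29.14) − (83.35 − 81.5686) / 3.34 = −0.173 km.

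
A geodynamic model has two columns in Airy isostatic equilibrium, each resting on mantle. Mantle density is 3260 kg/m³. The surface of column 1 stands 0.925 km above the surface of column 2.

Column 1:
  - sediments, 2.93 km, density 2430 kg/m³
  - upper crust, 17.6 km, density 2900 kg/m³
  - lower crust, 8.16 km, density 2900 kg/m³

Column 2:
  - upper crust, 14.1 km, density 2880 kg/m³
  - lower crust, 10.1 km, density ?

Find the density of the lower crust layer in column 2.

Take the compensation level at the base of the deeper column (depth z_c below the surface of column 1) and equate Σ ρ_i t_i down to z_c; mantle fills any gap and the z_c terms cancel.
Column 1: 2.93×2430 + 17.6×2900 + 8.16×2900 + (z_c − 28.69)×3260
Column 2: 0.925×0 + 14.1×2880 + 10.1×ρ + (z_c − 0.925 − 24.2)×3260
The z_c×3260 term appears on both sides and cancels. Collect the known terms of each column as K = Σ(ρt)_known − 3260 × (depth of known layers): K_1 = 81823.9 − 3260×28.69 = −11705.5; K_2 = 40608 − 3260×(0.925 + 24.2) = −41299.5.
Balance: K_1 = K_2 + 10.1×ρ, so ρ = (K_1 − K_2)/10.1 = 29594/10.1 = 2930 kg/m³.

2930 kg/m³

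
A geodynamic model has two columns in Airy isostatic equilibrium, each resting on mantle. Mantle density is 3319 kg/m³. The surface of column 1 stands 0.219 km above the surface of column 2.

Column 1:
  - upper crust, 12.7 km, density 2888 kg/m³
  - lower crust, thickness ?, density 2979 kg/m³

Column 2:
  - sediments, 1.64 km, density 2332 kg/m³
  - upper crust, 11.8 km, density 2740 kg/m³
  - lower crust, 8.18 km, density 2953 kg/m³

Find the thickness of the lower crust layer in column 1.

Take the compensation level at the base of the deeper column (depth z_c below the surface of column 1) and equate Σ ρ_i t_i down to z_c; mantle fills any gap and the z_c terms cancel.
Column 1: 12.7×2888 + x×2979 + (z_c − 12.7 − x)×3319
Column 2: 0.219×0 + 1.64×2332 + 11.8×2740 + 8.18×2953 + (z_c − 0.219 − 21.62)×3319
The z_c×3319 term appears on both sides and cancels. Collect the known terms of each column as K = Σ(ρt)_known − 3319 × (depth of known layers): K_1 = 36677.6 − 3319×12.7 = −5473.7; K_2 = 60312.02 − 3319×(0.219 + 21.62) = −12171.621.
Balance: K_1 − x×(3319 − 2979) = K_2, so x = (K_1 − K_2)/(3319 − 2979) = 6697.92/340 = 19.7 km.

19.7 km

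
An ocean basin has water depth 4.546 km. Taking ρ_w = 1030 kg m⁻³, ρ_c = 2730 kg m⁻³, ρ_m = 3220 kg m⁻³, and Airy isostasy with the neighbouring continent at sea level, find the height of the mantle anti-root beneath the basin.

Isostatic balance requires: replacing crust with seawater at the top is compensated by replacing crust with mantle at the base: d (ρ_c − ρ_w) = a (ρ_m − ρ_c).
a = d (ρ_c − ρ_w)/(ρ_m − ρ_c) = 4.546 km × 1700/490 = 15.8 km.

15.8 km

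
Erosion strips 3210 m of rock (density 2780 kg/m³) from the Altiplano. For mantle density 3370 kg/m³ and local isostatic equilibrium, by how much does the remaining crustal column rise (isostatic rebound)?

2650 m

Unloading: uplift u = e ρ_c/ρ_m = 3210 m × 2780/3370 = 2650 m.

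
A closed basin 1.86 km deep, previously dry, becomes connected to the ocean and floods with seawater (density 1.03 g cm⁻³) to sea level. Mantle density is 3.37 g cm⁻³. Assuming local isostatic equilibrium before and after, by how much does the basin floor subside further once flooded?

0.819 km

After flooding the water column is d + s deep. Its weight must equal the weight of mantle displaced by the extra subsidence s: (d + s) ρ_w = s ρ_m.
s = d ρ_w / (ρ_m − ρ_w) = 1.86 km × 1.03/(3.37 − 1.03) = 0.819 km.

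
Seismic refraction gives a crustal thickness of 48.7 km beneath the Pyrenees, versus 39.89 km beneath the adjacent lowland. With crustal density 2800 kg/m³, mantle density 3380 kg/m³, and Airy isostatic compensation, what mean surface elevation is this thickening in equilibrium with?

1.51 km

Excess crust Δ = 48.7 km − 39.89 km = 8.81 km, split between elevation h and root r with h + r = Δ.
Airy balance ρ_c h = (ρ_m − ρ_c) r gives r = h ρ_c/(ρ_m − ρ_c), so h (1 + ρ_c/(ρ_m − ρ_c)) = Δ, i.e. h = Δ (ρ_m − ρ_c)/ρ_m.
h = 8.81 km × 580/3380 = 1.51 km.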